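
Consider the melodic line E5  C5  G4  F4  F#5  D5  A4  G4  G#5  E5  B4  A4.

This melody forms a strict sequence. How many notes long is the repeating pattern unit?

There are 12 notes; a 4-note unit gives 3 cells:
E5 C5 G4 F4 | F#5 D5 A4 G4 | G#5 E5 B4 A4
Each cell is the previous one up a 2nd — so the unit is 4 notes.

4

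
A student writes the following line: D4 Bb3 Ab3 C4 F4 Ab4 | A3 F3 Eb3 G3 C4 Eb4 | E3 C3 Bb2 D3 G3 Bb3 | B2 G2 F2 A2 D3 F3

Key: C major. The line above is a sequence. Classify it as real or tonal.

real

Each cell has the same semitone pattern (-4, -2, 4, 5, 3) — intervals are preserved exactly.
And Bb3 lies outside C major, so the sequence is real rather than tonal.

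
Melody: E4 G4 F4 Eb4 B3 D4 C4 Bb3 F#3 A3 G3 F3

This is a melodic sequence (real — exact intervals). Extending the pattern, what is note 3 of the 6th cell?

E2

With 4-note cells, note 3 of each statement runs F4, C4, G3.
Extending down a 4th: D3 → A2 → E2.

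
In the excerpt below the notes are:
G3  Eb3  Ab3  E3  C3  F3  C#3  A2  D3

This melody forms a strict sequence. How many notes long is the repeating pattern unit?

3

9 notes total. Splitting into 3 groups of 3:
G3 Eb3 Ab3 | E3 C3 F3 | C#3 A2 D3
Each cell is the previous one down a 3rd — so the unit is 3 notes.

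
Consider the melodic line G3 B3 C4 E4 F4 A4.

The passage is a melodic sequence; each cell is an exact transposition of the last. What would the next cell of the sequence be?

Bb4 D5

Unit = 2 notes; the statements start on G3, C4, F4, moving up a 4th each time.
So cell 4 is Bb4 D5.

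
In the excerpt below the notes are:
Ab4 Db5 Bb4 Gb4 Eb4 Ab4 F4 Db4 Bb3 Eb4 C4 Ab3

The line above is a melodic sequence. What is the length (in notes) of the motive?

4

12 notes total. Splitting into 3 groups of 4:
Ab4 Db5 Bb4 Gb4 | Eb4 Ab4 F4 Db4 | Bb3 Eb4 C4 Ab3
That's a consistent down a 4th shift per cell, and no other grouping gives one.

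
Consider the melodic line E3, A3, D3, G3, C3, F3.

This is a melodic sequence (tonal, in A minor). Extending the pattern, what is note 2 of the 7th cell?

B2

Grouping in 2s, the 2nd note of each cell is A3, G3, F3.
Extending down a 2nd: E3 → D3 → C3 → B2.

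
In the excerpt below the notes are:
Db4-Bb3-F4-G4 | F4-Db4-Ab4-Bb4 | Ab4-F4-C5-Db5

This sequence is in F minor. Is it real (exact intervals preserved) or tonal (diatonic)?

tonal

Every note is diatonic to F minor.
Cell 1 has -3 semitones from note 1 to 2, but cell 2 has -4 — the interval quality changes while the contour stays the same, which is the hallmark of a tonal sequence.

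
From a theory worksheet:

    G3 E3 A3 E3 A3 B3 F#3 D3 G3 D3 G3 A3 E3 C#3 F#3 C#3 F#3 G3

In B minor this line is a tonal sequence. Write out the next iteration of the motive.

D3 B2 E3 B2 E3 F#3

The 6-note cells begin on G3, F#3, E3 — each down a 2nd from the last.
From D3 the diatonic shape gives D3 B2 E3 B2 E3 F#3.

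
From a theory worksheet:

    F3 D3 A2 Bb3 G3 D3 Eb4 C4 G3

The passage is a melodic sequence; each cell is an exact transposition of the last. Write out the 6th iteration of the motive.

Taking 3-note groups, the heads are F3, Bb3, Eb4: the pattern moves up a 4th.
Extending up a 4th: Ab4 → Db5 → Gb5.
From Gb5 the exact shape gives Gb5 Eb5 Bb4.

Gb5 Eb5 Bb4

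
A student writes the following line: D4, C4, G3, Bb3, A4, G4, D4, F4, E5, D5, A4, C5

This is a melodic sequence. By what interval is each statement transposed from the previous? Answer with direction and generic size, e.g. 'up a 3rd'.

Taking 4-note groups, the heads are D4, A4, E5: the pattern moves up a 5th.
From D4 to A4: up a 5th.

up a 5th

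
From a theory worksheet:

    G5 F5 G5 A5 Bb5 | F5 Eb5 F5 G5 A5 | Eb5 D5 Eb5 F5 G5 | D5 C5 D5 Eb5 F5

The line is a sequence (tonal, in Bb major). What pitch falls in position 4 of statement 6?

C5

Grouping in 5s, the 4th note of each cell is A5, G5, F5, Eb5.
Extending down a 2nd: D5 → C5.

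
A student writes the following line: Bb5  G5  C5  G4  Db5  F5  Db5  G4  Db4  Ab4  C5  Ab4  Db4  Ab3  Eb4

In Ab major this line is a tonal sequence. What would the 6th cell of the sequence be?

Taking 5-note groups, the heads are Bb5, F5, C5: the pattern moves down a 4th.
Carrying on: G4 → Db4 → Ab3.
Statement 6 starts on Ab3 and keeps the same diatonic contour: Ab3 F3 Bb2 F2 C3.

Ab3 F3 Bb2 F2 C3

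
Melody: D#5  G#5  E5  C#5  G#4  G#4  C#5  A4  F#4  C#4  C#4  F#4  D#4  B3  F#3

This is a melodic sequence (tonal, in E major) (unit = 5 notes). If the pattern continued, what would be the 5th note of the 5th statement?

E2

With 5-note cells, note 5 of each statement runs G#4, C#4, F#3.
Each moves down a 5th. Continuing: B2 → E2.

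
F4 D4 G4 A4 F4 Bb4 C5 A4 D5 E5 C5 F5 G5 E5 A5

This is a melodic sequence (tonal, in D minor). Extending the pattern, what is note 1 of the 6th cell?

Bb5

The unit is 3 notes. Position-1 pitches of the 5 shown cells: F4, A4, C5, E5, G5.
One more up a 3rd gives Bb5.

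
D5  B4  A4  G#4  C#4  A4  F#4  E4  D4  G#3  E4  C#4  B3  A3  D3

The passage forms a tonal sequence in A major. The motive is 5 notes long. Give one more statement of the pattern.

Unit = 5 notes; the statements start on D5, A4, E4, moving down a 4th each time.
Statement 4 starts on B3 and keeps the same diatonic contour: B3 G#3 F#3 E3 A2.

B3 G#3 F#3 E3 A2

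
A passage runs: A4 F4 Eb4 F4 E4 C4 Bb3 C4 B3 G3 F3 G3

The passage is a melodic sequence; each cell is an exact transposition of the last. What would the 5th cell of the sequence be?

With a 4-note motive the entries are A4, E4, B3, each down a 4th from the previous.
Carrying on: F#3 → C#3.
From C#3 the exact shape gives C#3 A2 G2 A2.

C#3 A2 G2 A2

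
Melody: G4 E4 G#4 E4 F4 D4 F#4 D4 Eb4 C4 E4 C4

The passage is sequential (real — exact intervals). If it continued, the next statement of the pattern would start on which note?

The 4-note cells begin on G4, F4, Eb4 — each down a 2nd from the last.
The next head, down a 2nd from Eb4, is Db4.

Db4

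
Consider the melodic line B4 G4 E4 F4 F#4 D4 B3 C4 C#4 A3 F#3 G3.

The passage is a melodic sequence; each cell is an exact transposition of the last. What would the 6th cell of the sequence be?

With a 4-note motive the entries are B4, F#4, C#4, each down a 4th from the previous.
Carrying on: G#3 → D#3 → A#2.
So cell 6 is A#2 F#2 D#2 E2.

A#2 F#2 D#2 E2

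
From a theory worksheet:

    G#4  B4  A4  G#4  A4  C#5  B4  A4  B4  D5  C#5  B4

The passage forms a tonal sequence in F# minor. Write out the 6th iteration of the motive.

Unit = 4 notes; the statements start on G#4, A4, B4, moving up a 2nd each time.
Continuing the starts: C#5 → D5 → E5.
Statement 6 starts on E5 and keeps the same diatonic contour: E5 G#5 F#5 E5.

E5 G#5 F#5 E5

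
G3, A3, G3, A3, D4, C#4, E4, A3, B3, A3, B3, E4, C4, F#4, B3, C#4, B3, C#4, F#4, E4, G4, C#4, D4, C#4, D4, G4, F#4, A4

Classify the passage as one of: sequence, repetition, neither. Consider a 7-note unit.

Note 6 of cell 2 is C4; if this were a sequence it would be D4. No unit length gives a consistent transposition pattern.

neither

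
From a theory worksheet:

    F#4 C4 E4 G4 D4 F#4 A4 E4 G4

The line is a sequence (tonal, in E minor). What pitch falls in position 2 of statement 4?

Grouping in 3s, the 2nd note of each cell is C4, D4, E4.
From E4, up a 2nd gives F#4.

F#4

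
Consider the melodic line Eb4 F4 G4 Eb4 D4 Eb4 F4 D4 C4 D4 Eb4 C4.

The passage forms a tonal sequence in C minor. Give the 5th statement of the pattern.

Taking 4-note groups, the heads are Eb4, D4, C4: the pattern moves down a 2nd.
Continuing the starts: Bb3 → Ab3.
Statement 5 starts on Ab3 and keeps the same diatonic contour: Ab3 Bb3 C4 Ab3.

Ab3 Bb3 C4 Ab3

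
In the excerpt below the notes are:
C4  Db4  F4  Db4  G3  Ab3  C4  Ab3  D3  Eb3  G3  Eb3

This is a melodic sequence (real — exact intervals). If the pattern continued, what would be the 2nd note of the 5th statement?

F2

The unit is 4 notes. Position-2 pitches of the 3 shown cells: Db4, Ab3, Eb3.
Each moves down a 4th. Continuing: Bb2 → F2.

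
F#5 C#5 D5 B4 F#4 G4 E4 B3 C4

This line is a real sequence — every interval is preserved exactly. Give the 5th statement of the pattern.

The 3-note cells begin on F#5, B4, E4 — each down a 5th from the last.
Carrying on: A3 → D3.
From D3 the exact shape gives D3 A2 Bb2.

D3 A2 Bb2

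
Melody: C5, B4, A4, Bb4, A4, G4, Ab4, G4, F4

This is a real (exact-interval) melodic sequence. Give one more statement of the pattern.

Gb4 F4 Eb4

With a 3-note motive the entries are C5, Bb4, Ab4, each down a 2nd from the previous.
So cell 4 is Gb4 F4 Eb4.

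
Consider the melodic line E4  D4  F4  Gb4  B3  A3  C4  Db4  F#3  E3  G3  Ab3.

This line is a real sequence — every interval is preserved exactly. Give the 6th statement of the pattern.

D#2 C#2 E2 F2

The 4-note cells begin on E4, B3, F#3 — each down a 4th from the last.
Continuing the starts: C#3 → G#2 → D#2.
Statement 6 starts on D#2 and keeps the same exact contour: D#2 C#2 E2 F2.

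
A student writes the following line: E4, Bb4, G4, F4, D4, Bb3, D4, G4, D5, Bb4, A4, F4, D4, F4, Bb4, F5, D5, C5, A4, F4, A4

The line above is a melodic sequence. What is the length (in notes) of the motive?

7

21 notes total. Splitting into 3 groups of 7:
E4 Bb4 G4 F4 D4 Bb3 D4 | G4 D5 Bb4 A4 F4 D4 F4 | Bb4 F5 D5 C5 A4 F4 A4
Every group is a transposition up a 3rd of the one before; no shorter unit works.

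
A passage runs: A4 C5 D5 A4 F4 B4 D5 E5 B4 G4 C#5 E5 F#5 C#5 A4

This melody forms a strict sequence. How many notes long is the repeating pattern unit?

5

There are 15 notes; a 5-note unit gives 3 cells:
A4 C5 D5 A4 F4 | B4 D5 E5 B4 G4 | C#5 E5 F#5 C#5 A4
That's a consistent up a 2nd shift per cell, and no other grouping gives one.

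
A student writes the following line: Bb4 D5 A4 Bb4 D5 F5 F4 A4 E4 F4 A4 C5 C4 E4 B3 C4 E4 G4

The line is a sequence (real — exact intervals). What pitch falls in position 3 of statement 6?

G#2

With 6-note cells, note 3 of each statement runs A4, E4, B3.
Extending down a 4th: F#3 → C#3 → G#2.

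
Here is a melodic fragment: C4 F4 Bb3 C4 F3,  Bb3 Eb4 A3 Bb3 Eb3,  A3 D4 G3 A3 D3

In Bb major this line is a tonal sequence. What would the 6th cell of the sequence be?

Eb3 A3 D3 Eb3 A2

Taking 5-note groups, the heads are C4, Bb3, A3: the pattern moves down a 2nd.
Continuing the starts: G3 → F3 → Eb3.
So cell 6 is Eb3 A3 D3 Eb3 A2.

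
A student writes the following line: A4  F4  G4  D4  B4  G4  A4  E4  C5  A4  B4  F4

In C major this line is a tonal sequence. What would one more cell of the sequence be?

D5 B4 C5 G4

The 4-note cells begin on A4, B4, C5 — each up a 2nd from the last.
So cell 4 is D5 B4 C5 G4.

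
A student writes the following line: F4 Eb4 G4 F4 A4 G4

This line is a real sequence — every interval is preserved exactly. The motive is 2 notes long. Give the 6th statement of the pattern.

D#5 C#5

Taking 2-note groups, the heads are F4, G4, A4: the pattern moves up a 2nd.
Carrying on: B4 → C#5 → D#5.
Statement 6 starts on D#5 and keeps the same exact contour: D#5 C#5.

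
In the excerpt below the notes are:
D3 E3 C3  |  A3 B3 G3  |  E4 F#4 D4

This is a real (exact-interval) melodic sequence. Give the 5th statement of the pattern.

Taking 3-note groups, the heads are D3, A3, E4: the pattern moves up a 5th.
Continuing the starts: B4 → F#5.
Statement 5 starts on F#5 and keeps the same exact contour: F#5 G#5 E5.

F#5 G#5 E5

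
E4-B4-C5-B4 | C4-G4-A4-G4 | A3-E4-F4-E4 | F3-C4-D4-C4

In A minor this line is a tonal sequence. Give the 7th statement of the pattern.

The 4-note cells begin on E4, C4, A3, F3 — each down a 3rd from the last.
Continuing the starts: D3 → B2 → G2.
So cell 7 is G2 D3 E3 D3.

G2 D3 E3 D3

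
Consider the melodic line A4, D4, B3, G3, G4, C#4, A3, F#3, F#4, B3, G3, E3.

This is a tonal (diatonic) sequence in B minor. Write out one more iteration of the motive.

The 4-note cells begin on A4, G4, F#4 — each down a 2nd from the last.
So cell 4 is E4 A3 F#3 D3.

E4 A3 F#3 D3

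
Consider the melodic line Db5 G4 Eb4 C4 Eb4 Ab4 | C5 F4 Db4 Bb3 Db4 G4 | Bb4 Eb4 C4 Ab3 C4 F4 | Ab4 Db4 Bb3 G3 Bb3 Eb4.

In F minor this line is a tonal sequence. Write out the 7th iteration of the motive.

Eb4 Ab3 F3 Db3 F3 Bb3

Taking 6-note groups, the heads are Db5, C5, Bb4, Ab4: the pattern moves down a 2nd.
Carrying on: G4 → F4 → Eb4.
So cell 7 is Eb4 Ab3 F3 Db3 F3 Bb3.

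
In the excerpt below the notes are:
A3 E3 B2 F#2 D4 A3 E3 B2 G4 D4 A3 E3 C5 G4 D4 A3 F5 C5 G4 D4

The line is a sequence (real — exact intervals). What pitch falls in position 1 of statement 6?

Grouping in 4s, the 1st note of each cell is A3, D4, G4, C5, F5.
Each moves up a 4th; the next is Bb5.

Bb5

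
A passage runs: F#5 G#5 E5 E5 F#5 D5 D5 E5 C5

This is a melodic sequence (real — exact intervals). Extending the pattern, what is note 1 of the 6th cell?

The unit is 3 notes. Position-1 pitches of the 3 shown cells: F#5, E5, D5.
Each moves down a 2nd. Continuing: C5 → Bb4 → Ab4.

Ab4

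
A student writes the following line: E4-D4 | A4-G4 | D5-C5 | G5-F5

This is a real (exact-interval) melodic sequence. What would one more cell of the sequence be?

C6 Bb5

Taking 2-note groups, the heads are E4, A4, D5, G5: the pattern moves up a 4th.
Statement 5 starts on C6 and keeps the same exact contour: C6 Bb5.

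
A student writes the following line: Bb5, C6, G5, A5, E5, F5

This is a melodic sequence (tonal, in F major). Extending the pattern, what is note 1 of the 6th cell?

F4

The unit is 2 notes. Position-1 pitches of the 3 shown cells: Bb5, G5, E5.
Each moves down a 3rd. Continuing: C5 → A4 → F4.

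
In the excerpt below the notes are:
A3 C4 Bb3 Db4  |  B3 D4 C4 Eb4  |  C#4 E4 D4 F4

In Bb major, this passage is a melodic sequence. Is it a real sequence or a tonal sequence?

Each cell has the same semitone pattern (3, -2, 3) — intervals are preserved exactly.
And Db4 lies outside Bb major, so the sequence is real rather than tonal.

real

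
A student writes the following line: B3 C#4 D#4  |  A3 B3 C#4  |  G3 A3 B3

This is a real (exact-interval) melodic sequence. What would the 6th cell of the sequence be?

Unit = 3 notes; the statements start on B3, A3, G3, moving down a 2nd each time.
Extending down a 2nd: F3 → Eb3 → Db3.
Statement 6 starts on Db3 and keeps the same exact contour: Db3 Eb3 F3.

Db3 Eb3 F3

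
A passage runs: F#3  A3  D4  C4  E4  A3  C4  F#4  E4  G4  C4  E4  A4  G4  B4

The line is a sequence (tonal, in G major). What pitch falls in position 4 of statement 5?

D5

With 5-note cells, note 4 of each statement runs C4, E4, G4.
Each moves up a 3rd. Continuing: B4 → D5.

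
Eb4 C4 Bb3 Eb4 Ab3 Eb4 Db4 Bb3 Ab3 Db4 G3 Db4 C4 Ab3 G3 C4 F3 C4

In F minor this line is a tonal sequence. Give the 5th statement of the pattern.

Ab3 F3 Eb3 Ab3 Db3 Ab3

The 6-note cells begin on Eb4, Db4, C4 — each down a 2nd from the last.
Carrying on: Bb3 → Ab3.
From Ab3 the diatonic shape gives Ab3 F3 Eb3 Ab3 Db3 Ab3.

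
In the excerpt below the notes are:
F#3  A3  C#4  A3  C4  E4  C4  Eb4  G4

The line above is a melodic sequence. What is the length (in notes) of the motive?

There are 9 notes; a 3-note unit gives 3 cells:
F#3 A3 C#4 | A3 C4 E4 | C4 Eb4 G4
That's a consistent up a 3rd shift per cell, and no other grouping gives one.

3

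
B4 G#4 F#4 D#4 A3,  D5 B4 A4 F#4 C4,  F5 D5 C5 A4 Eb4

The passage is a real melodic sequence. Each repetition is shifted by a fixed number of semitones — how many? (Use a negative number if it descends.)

3

The 5-note cells begin on B4, D5, F5 — each up a 3rd from the last.
Counting half-steps from B4 to D5: 3.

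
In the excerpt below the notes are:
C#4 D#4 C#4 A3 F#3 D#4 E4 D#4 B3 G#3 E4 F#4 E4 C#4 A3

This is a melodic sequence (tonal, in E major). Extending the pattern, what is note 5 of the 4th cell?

B3

Grouping in 5s, the 5th note of each cell is F#3, G#3, A3.
From A3, up a 2nd gives B3.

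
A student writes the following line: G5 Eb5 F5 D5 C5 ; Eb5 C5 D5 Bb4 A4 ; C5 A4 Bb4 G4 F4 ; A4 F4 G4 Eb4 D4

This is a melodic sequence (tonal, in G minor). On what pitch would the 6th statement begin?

D4

With a 5-note motive the entries are G5, Eb5, C5, A4, each down a 3rd from the previous.
Continuing: F4 → D4. Statement 6 starts on D4.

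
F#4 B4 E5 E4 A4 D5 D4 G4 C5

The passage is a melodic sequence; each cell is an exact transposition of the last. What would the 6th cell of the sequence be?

With a 3-note motive the entries are F#4, E4, D4, each down a 2nd from the previous.
Carrying on: C4 → Bb3 → Ab3.
So cell 6 is Ab3 Db4 Gb4.

Ab3 Db4 Gb4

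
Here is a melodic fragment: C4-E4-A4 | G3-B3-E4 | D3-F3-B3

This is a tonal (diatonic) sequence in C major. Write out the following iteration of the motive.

A2 C3 F3

Taking 3-note groups, the heads are C4, G3, D3: the pattern moves down a 4th.
So cell 4 is A2 C3 F3.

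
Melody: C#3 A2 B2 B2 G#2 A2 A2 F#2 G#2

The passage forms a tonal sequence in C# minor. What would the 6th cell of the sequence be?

Taking 3-note groups, the heads are C#3, B2, A2: the pattern moves down a 2nd.
Carrying on: G#2 → F#2 → E2.
Statement 6 starts on E2 and keeps the same diatonic contour: E2 C#2 D#2.

E2 C#2 D#2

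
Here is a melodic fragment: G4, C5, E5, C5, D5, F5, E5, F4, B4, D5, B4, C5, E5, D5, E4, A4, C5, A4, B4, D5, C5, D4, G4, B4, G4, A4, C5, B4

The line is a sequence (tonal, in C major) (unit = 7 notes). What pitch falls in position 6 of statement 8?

Grouping in 7s, the 6th note of each cell is F5, E5, D5, C5.
Carrying that down a 2nd forward: B4 → A4 → G4 → F4.

F4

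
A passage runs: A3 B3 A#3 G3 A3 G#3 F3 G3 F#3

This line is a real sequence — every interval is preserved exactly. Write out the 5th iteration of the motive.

The 3-note cells begin on A3, G3, F3 — each down a 2nd from the last.
Carrying on: Eb3 → Db3.
From Db3 the exact shape gives Db3 Eb3 D3.

Db3 Eb3 D3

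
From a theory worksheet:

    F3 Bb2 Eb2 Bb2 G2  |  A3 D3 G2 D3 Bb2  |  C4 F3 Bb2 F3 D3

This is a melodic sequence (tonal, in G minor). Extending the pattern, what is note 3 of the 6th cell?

The unit is 5 notes. Position-3 pitches of the 3 shown cells: Eb2, G2, Bb2.
Each moves up a 3rd. Continuing: D3 → F3 → A3.

A3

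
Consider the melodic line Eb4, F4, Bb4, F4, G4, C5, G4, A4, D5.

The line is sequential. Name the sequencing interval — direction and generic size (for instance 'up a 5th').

With a 3-note motive the entries are Eb4, F4, G4, each up a 2nd from the previous.
Eb4 to F4 is up a 2nd.

up a 2nd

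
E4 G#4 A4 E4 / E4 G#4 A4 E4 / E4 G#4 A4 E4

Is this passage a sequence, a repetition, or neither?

repetition

Each 4-note cell is identical (E4 G#4 A4 E4), restated at the same pitch.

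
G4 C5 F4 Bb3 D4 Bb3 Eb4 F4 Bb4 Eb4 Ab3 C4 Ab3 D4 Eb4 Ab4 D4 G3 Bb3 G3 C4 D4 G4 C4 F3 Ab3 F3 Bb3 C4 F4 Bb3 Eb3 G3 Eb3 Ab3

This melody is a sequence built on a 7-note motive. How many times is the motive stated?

5

35 notes in groups of 7 gives 35/7 = 5 statements.
Starts: G4, F4, Eb4, D4, C4 — each down a 2nd.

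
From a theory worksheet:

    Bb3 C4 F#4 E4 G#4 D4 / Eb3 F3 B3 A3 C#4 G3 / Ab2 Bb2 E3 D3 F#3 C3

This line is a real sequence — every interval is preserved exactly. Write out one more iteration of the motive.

Unit = 6 notes; the statements start on Bb3, Eb3, Ab2, moving down a 5th each time.
So cell 4 is Db2 Eb2 A2 G2 B2 F2.

Db2 Eb2 A2 G2 B2 F2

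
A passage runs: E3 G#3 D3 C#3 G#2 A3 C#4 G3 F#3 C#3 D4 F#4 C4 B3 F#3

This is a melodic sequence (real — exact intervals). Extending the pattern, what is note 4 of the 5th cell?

A4

The unit is 5 notes. Position-4 pitches of the 3 shown cells: C#3, F#3, B3.
Extending up a 4th: E4 → A4.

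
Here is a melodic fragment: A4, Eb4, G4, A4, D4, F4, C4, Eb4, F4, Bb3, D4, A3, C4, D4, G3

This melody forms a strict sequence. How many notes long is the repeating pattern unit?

There are 15 notes; a 5-note unit gives 3 cells:
A4 Eb4 G4 A4 D4 | F4 C4 Eb4 F4 Bb3 | D4 A3 C4 D4 G3
Every group is a transposition down a 3rd of the one before; no shorter unit works.

5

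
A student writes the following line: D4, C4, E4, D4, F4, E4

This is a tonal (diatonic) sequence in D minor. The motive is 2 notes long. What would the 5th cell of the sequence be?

A4 G4

Taking 2-note groups, the heads are D4, E4, F4: the pattern moves up a 2nd.
Extending up a 2nd: G4 → A4.
Statement 5 starts on A4 and keeps the same diatonic contour: A4 G4.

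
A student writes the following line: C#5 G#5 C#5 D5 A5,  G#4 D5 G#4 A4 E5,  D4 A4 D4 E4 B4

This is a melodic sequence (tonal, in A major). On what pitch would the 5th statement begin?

The 5-note cells begin on C#5, G#4, D4 — each down a 4th from the last.
Extending the heads down a 4th: A3 → E3.

E3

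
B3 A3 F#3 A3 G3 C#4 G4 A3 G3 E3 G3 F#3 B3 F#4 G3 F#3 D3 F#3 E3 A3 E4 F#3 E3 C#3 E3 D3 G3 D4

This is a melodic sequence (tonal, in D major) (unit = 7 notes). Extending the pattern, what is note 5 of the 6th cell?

B2

With 7-note cells, note 5 of each statement runs G3, F#3, E3, D3.
Each moves down a 2nd. Continuing: C#3 → B2.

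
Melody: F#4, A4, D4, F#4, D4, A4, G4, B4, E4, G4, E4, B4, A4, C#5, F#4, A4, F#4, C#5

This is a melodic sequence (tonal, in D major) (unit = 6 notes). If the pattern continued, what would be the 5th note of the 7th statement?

Grouping in 6s, the 5th note of each cell is D4, E4, F#4.
Carrying that up a 2nd forward: G4 → A4 → B4 → C#5.

C#5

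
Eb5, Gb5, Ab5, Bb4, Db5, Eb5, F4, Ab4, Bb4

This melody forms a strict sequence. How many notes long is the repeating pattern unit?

3

9 notes total. Splitting into 3 groups of 3:
Eb5 Gb5 Ab5 | Bb4 Db5 Eb5 | F4 Ab4 Bb4
That's a consistent down a 4th shift per cell, and no other grouping gives one.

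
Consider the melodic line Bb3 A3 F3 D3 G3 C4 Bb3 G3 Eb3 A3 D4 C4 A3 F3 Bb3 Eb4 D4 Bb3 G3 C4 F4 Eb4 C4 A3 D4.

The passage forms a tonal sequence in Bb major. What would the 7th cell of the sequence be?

A4 G4 Eb4 C4 F4

Taking 5-note groups, the heads are Bb3, C4, D4, Eb4, F4: the pattern moves up a 2nd.
Continuing the starts: G4 → A4.
Statement 7 starts on A4 and keeps the same diatonic contour: A4 G4 Eb4 C4 F4.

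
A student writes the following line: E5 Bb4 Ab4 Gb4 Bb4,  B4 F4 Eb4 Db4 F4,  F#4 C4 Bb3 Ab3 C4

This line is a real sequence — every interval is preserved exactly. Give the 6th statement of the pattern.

Unit = 5 notes; the statements start on E5, B4, F#4, moving down a 4th each time.
Continuing the starts: C#4 → G#3 → D#3.
Statement 6 starts on D#3 and keeps the same exact contour: D#3 A2 G2 F2 A2.

D#3 A2 G2 F2 A2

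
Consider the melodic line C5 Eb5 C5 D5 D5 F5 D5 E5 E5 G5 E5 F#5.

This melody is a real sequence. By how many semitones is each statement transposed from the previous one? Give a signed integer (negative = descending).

2

Unit = 4 notes; the statements start on C5, D5, E5, moving up a 2nd each time.
C5→D5 is 74 − 72 = 2 semitones.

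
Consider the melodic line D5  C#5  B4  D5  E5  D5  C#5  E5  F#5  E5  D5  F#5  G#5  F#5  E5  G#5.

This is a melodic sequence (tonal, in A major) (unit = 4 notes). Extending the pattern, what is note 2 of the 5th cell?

G#5

With 4-note cells, note 2 of each statement runs C#5, D5, E5, F#5.
From F#5, up a 2nd gives G#5.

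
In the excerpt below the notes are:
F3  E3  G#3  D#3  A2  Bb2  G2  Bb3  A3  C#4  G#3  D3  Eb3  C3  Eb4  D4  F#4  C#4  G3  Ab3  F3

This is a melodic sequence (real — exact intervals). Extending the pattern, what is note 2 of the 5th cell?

The unit is 7 notes. Position-2 pitches of the 3 shown cells: E3, A3, D4.
Extending up a 4th: G4 → C5.

C5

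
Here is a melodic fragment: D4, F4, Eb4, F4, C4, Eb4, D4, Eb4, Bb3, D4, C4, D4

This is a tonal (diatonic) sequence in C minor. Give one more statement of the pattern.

With a 4-note motive the entries are D4, C4, Bb3, each down a 2nd from the previous.
From Ab3 the diatonic shape gives Ab3 C4 Bb3 C4.

Ab3 C4 Bb3 C4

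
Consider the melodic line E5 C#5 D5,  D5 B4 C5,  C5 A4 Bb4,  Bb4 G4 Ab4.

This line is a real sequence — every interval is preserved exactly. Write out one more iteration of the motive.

Ab4 F4 Gb4

The 3-note cells begin on E5, D5, C5, Bb4 — each down a 2nd from the last.
So cell 5 is Ab4 F4 Gb4.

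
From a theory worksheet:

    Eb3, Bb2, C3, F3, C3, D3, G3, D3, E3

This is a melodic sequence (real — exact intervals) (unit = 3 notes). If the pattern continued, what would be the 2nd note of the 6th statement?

G#3

Grouping in 3s, the 2nd note of each cell is Bb2, C3, D3.
Each moves up a 2nd. Continuing: E3 → F#3 → G#3.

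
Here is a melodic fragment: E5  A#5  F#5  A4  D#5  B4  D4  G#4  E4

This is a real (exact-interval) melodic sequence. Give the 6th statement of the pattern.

F2 B2 G2

With a 3-note motive the entries are E5, A4, D4, each down a 5th from the previous.
Continuing the starts: G3 → C3 → F2.
From F2 the exact shape gives F2 B2 G2.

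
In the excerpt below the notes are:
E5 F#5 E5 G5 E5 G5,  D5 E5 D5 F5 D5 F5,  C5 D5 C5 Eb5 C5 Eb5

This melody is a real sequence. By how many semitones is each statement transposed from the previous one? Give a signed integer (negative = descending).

With a 6-note motive the entries are E5, D5, C5, each down a 2nd from the previous.
Counting half-steps from E5 to D5: -2.

-2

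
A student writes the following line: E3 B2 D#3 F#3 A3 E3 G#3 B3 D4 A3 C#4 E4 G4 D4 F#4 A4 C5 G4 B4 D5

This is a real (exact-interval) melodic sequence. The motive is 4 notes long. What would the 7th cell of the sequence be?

Bb5 F5 A5 C6

Unit = 4 notes; the statements start on E3, A3, D4, G4, C5, moving up a 4th each time.
Carrying on: F5 → Bb5.
Statement 7 starts on Bb5 and keeps the same exact contour: Bb5 F5 A5 C6.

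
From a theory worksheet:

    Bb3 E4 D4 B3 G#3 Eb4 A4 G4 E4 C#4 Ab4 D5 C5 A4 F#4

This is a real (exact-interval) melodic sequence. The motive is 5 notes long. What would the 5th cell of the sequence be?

Taking 5-note groups, the heads are Bb3, Eb4, Ab4: the pattern moves up a 4th.
Extending up a 4th: Db5 → Gb5.
So cell 5 is Gb5 C6 Bb5 G5 E5.

Gb5 C6 Bb5 G5 E5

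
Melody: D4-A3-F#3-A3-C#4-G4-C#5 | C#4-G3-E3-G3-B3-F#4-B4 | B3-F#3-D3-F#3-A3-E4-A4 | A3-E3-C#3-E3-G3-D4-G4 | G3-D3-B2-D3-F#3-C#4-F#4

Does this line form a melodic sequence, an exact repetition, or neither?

Each 7-note cell is the previous one transposed down a 2nd.

sequence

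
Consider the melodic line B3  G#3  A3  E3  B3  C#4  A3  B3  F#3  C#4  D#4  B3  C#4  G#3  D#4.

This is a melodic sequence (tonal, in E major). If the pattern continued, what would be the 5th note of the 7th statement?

A4

With 5-note cells, note 5 of each statement runs B3, C#4, D#4.
Carrying that up a 2nd forward: E4 → F#4 → G#4 → A4.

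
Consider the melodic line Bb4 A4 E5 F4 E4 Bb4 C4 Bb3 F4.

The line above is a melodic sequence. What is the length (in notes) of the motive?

3

Try groups of 3 (3 cells in 9 notes):
Bb4 A4 E5 | F4 E4 Bb4 | C4 Bb3 F4
Each cell is the previous one down a 4th — so the unit is 3 notes.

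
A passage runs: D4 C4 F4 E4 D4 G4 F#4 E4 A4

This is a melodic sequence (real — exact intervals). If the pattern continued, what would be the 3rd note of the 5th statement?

With 3-note cells, note 3 of each statement runs F4, G4, A4.
Carrying that up a 2nd forward: B4 → C#5.

C#5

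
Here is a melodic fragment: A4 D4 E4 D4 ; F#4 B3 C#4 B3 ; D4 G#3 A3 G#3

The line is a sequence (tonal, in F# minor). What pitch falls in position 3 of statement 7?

The unit is 4 notes. Position-3 pitches of the 3 shown cells: E4, C#4, A3.
Carrying that down a 3rd forward: F#3 → D3 → B2 → G#2.

G#2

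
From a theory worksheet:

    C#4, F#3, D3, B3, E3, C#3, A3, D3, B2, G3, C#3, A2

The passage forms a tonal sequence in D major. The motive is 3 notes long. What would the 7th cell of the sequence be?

Taking 3-note groups, the heads are C#4, B3, A3, G3: the pattern moves down a 2nd.
Continuing the starts: F#3 → E3 → D3.
So cell 7 is D3 G2 E2.

D3 G2 E2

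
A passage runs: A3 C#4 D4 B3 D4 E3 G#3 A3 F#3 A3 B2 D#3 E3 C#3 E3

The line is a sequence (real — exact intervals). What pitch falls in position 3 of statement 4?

B2

With 5-note cells, note 3 of each statement runs D4, A3, E3.
From E3, down a 4th gives B2.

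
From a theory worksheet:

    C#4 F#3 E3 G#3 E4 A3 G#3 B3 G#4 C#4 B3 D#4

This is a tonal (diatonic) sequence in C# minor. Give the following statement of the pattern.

B4 E4 D#4 F#4

Taking 4-note groups, the heads are C#4, E4, G#4: the pattern moves up a 3rd.
So cell 4 is B4 E4 D#4 F#4.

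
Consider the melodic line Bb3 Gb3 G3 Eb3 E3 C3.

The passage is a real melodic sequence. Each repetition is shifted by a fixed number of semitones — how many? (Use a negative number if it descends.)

-3

Taking 2-note groups, the heads are Bb3, G3, E3: the pattern moves down a 3rd.
Bb3→G3 is 55 − 58 = -3 semitones.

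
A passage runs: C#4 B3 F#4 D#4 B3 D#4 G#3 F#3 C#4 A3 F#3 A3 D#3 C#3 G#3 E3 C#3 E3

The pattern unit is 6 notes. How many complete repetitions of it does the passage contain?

3

18 notes in groups of 6 gives 18/6 = 3 statements.
Starts: C#4, G#3, D#3 — each down a 4th.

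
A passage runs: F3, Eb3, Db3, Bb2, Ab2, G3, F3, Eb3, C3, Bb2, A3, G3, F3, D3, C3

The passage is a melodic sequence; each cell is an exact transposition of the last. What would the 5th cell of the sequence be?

C#4 B3 A3 F#3 E3

The 5-note cells begin on F3, G3, A3 — each up a 2nd from the last.
Extending up a 2nd: B3 → C#4.
Statement 5 starts on C#4 and keeps the same exact contour: C#4 B3 A3 F#3 E3.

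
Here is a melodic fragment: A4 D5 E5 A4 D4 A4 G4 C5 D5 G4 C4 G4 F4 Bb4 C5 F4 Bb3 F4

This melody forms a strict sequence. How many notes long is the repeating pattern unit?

Try groups of 6 (3 cells in 18 notes):
A4 D5 E5 A4 D4 A4 | G4 C5 D5 G4 C4 G4 | F4 Bb4 C5 F4 Bb3 F4
That's a consistent down a 2nd shift per cell, and no other grouping gives one.

6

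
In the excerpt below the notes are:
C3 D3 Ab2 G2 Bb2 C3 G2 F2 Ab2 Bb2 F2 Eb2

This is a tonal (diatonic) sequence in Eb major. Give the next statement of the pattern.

Taking 4-note groups, the heads are C3, Bb2, Ab2: the pattern moves down a 2nd.
So cell 4 is G2 Ab2 Eb2 D2.

G2 Ab2 Eb2 D2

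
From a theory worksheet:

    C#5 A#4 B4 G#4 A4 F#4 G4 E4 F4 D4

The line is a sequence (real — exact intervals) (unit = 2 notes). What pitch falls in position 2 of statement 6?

C4

With 2-note cells, note 2 of each statement runs A#4, G#4, F#4, E4, D4.
Each moves down a 2nd; the next is C4.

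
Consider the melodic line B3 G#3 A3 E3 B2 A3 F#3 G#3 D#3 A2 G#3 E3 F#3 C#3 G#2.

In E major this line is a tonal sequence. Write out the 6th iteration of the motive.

The 5-note cells begin on B3, A3, G#3 — each down a 2nd from the last.
Extending down a 2nd: F#3 → E3 → D#3.
So cell 6 is D#3 B2 C#3 G#2 D#2.

D#3 B2 C#3 G#2 D#2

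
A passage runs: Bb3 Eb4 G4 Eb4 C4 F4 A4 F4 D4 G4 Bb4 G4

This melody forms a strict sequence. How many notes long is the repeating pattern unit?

12 notes total. Splitting into 3 groups of 4:
Bb3 Eb4 G4 Eb4 | C4 F4 A4 F4 | D4 G4 Bb4 G4
Each cell is the previous one up a 2nd — so the unit is 4 notes.

4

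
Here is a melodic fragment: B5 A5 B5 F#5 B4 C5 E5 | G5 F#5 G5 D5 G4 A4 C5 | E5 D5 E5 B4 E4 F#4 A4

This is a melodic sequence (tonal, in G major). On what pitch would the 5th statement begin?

A4

Taking 7-note groups, the heads are B5, G5, E5: the pattern moves down a 3rd.
Extending the heads down a 3rd: C5 → A4.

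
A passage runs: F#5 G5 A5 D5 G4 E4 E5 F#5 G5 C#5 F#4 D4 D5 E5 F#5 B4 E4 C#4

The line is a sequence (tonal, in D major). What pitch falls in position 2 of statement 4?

D5

With 6-note cells, note 2 of each statement runs G5, F#5, E5.
From E5, down a 2nd gives D5.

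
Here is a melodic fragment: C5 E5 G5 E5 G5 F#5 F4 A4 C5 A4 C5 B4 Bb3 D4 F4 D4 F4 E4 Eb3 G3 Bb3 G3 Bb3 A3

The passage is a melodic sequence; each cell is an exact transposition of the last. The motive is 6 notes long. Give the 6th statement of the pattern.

With a 6-note motive the entries are C5, F4, Bb3, Eb3, each down a 5th from the previous.
Continuing the starts: Ab2 → Db2.
Statement 6 starts on Db2 and keeps the same exact contour: Db2 F2 Ab2 F2 Ab2 G2.

Db2 F2 Ab2 F2 Ab2 G2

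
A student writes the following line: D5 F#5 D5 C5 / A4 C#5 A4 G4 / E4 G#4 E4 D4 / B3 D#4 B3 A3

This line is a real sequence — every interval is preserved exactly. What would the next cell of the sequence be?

Taking 4-note groups, the heads are D5, A4, E4, B3: the pattern moves down a 4th.
From F#3 the exact shape gives F#3 A#3 F#3 E3.

F#3 A#3 F#3 E3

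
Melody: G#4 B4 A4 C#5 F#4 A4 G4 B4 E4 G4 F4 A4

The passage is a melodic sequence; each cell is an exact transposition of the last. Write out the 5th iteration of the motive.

C4 Eb4 Db4 F4

Taking 4-note groups, the heads are G#4, F#4, E4: the pattern moves down a 2nd.
Continuing the starts: D4 → C4.
So cell 5 is C4 Eb4 Db4 F4.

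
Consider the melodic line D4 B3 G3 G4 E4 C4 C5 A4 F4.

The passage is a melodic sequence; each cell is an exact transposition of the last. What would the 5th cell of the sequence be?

The 3-note cells begin on D4, G4, C5 — each up a 4th from the last.
Carrying on: F5 → Bb5.
Statement 5 starts on Bb5 and keeps the same exact contour: Bb5 G5 Eb5.

Bb5 G5 Eb5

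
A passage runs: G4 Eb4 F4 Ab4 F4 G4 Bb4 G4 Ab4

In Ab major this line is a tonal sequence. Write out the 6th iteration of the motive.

The 3-note cells begin on G4, Ab4, Bb4 — each up a 2nd from the last.
Carrying on: C5 → Db5 → Eb5.
Statement 6 starts on Eb5 and keeps the same diatonic contour: Eb5 C5 Db5.

Eb5 C5 Db5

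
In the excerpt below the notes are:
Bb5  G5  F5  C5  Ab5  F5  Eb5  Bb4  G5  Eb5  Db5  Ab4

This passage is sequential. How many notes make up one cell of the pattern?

12 notes total. Splitting into 3 groups of 4:
Bb5 G5 F5 C5 | Ab5 F5 Eb5 Bb4 | G5 Eb5 Db5 Ab4
Every group is a transposition down a 2nd of the one before; no shorter unit works.

4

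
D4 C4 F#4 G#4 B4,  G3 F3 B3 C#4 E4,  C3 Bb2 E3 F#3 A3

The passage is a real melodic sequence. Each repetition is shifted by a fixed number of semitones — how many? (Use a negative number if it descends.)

-7

Taking 5-note groups, the heads are D4, G3, C3: the pattern moves down a 5th.
D4 to G3 spans -7 semitones.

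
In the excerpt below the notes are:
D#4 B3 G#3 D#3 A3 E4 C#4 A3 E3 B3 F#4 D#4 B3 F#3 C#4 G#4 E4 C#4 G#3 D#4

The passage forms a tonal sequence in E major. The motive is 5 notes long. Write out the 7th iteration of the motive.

Taking 5-note groups, the heads are D#4, E4, F#4, G#4: the pattern moves up a 2nd.
Continuing the starts: A4 → B4 → C#5.
From C#5 the diatonic shape gives C#5 A4 F#4 C#4 G#4.

C#5 A4 F#4 C#4 G#4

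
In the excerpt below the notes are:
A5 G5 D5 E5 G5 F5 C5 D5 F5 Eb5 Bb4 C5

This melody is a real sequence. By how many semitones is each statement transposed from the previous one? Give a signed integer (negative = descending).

Taking 4-note groups, the heads are A5, G5, F5: the pattern moves down a 2nd.
A5→G5 is 79 − 81 = -2 semitones.

-2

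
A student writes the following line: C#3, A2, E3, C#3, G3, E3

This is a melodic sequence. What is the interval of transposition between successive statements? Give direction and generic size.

With a 2-note motive the entries are C#3, E3, G3, each up a 3rd from the previous.
From C#3 to E3: up a 3rd.

up a 3rd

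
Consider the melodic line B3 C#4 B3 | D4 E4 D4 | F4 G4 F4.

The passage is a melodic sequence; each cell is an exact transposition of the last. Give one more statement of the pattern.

Ab4 Bb4 Ab4

Unit = 3 notes; the statements start on B3, D4, F4, moving up a 3rd each time.
From Ab4 the exact shape gives Ab4 Bb4 Ab4.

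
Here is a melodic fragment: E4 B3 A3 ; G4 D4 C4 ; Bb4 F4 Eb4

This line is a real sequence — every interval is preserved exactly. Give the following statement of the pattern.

The 3-note cells begin on E4, G4, Bb4 — each up a 3rd from the last.
From Db5 the exact shape gives Db5 Ab4 Gb4.

Db5 Ab4 Gb4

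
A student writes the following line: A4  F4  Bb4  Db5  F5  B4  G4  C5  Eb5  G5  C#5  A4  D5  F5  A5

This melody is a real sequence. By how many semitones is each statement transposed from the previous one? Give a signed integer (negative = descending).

Taking 5-note groups, the heads are A4, B4, C#5: the pattern moves up a 2nd.
A4→B4 is 71 − 69 = 2 semitones.

2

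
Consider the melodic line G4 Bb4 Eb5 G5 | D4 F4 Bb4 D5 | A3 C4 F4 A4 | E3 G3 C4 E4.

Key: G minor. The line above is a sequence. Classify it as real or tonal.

real

Each cell has the same semitone pattern (3, 5, 4) — intervals are preserved exactly.
And E3 lies outside G minor, so the sequence is real rather than tonal.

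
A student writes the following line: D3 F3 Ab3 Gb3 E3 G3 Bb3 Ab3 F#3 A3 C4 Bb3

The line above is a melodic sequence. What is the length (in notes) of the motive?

4

Try groups of 4 (3 cells in 12 notes):
D3 F3 Ab3 Gb3 | E3 G3 Bb3 Ab3 | F#3 A3 C4 Bb3
That's a consistent up a 2nd shift per cell, and no other grouping gives one.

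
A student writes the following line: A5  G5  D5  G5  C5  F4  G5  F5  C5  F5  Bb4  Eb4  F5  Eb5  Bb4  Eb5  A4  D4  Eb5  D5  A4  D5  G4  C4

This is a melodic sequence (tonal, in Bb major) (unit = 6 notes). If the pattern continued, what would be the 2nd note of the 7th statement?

A4

The unit is 6 notes. Position-2 pitches of the 4 shown cells: G5, F5, Eb5, D5.
Each moves down a 2nd. Continuing: C5 → Bb4 → A4.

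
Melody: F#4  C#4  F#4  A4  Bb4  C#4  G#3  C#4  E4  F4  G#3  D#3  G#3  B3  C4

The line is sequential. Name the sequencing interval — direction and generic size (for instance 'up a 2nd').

With a 5-note motive the entries are F#4, C#4, G#3, each down a 4th from the previous.
From F#4 to C#4: down a 4th.

down a 4th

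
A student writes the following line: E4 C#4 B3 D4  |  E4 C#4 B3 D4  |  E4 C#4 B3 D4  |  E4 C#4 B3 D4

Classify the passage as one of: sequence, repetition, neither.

Each 4-note cell is identical (E4 C#4 B3 D4), restated at the same pitch.

repetition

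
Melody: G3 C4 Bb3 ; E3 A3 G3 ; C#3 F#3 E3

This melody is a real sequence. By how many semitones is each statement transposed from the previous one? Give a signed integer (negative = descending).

Taking 3-note groups, the heads are G3, E3, C#3: the pattern moves down a 3rd.
G3→E3 is 52 − 55 = -3 semitones.

-3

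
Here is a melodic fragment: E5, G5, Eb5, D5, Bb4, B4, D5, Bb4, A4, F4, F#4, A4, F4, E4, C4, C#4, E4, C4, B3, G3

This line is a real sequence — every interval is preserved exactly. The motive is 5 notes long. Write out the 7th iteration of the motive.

With a 5-note motive the entries are E5, B4, F#4, C#4, each down a 4th from the previous.
Extending down a 4th: G#3 → D#3 → A#2.
So cell 7 is A#2 C#3 A2 G#2 E2.

A#2 C#3 A2 G#2 E2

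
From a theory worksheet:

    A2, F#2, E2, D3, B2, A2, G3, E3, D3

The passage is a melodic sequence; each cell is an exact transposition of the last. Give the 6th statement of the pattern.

Bb4 G4 F4

With a 3-note motive the entries are A2, D3, G3, each up a 4th from the previous.
Carrying on: C4 → F4 → Bb4.
Statement 6 starts on Bb4 and keeps the same exact contour: Bb4 G4 F4.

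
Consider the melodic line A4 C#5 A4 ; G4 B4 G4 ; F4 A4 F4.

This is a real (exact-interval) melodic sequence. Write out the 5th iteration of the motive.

Db4 F4 Db4

Unit = 3 notes; the statements start on A4, G4, F4, moving down a 2nd each time.
Extending down a 2nd: Eb4 → Db4.
From Db4 the exact shape gives Db4 F4 Db4.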